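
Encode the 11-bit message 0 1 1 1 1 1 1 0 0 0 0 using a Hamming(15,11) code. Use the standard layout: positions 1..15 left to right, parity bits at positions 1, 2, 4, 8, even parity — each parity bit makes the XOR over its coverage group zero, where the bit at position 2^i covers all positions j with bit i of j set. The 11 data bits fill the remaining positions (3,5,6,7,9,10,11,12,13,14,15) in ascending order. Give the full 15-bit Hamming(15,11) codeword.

000111111110000

Place data bits at non-power-of-two positions: b3=0, b5=1, b6=1, b7=1, b9=1, b10=1, b11=1, b12=0, b13=0, b14=0, b15=0.
p1 = XOR of data positions {3,5,7,9,11,13,15} = 0⊕1⊕1⊕1⊕1⊕0⊕0 = 0
p2 = XOR of data positions {3,6,7,10,11,14,15} = 0⊕1⊕1⊕1⊕1⊕0⊕0 = 0
p4 = XOR of data positions {5,6,7,12,13,14,15} = 1⊕1⊕1⊕0⊕0⊕0⊕0 = 1
p8 = XOR of data positions {9,10,11,12,13,14,15} = 1⊕1⊕1⊕0⊕0⊕0⊕0 = 1
Codeword b1..b15 = 000111111110000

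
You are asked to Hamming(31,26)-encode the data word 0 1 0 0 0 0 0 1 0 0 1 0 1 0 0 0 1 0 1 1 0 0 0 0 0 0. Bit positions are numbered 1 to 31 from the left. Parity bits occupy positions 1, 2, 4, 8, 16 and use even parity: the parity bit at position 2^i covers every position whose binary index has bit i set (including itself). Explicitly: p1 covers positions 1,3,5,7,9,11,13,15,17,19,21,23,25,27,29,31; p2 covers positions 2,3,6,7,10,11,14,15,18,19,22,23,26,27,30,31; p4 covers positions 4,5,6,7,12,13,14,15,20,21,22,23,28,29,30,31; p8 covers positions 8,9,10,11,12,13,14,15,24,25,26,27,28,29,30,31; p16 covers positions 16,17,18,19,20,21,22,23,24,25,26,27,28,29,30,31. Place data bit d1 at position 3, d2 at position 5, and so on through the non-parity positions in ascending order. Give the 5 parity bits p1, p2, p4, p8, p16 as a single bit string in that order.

Place data bits at non-power-of-two positions: b3=0, b5=1, b6=0, b7=0, b9=0, b10=0, b11=0, b12=1, b13=0, b14=0, b15=1, b17=0, b18=1, b19=0, b20=0, b21=0, b22=1, b23=0, b24=1, b25=1, b26=0, b27=0, b28=0, b29=0, b30=0, b31=0.
p1 = XOR of data positions {3,5,7,9,11,13,15,17,19,21,23,25,27,29,31} = 0⊕1⊕0⊕0⊕0⊕0⊕1⊕0⊕0⊕0⊕0⊕1⊕0⊕0⊕0 = 1
p2 = XOR of data positions {3,6,7,10,11,14,15,18,19,22,23,26,27,30,31} = 0⊕0⊕0⊕0⊕0⊕0⊕1⊕1⊕0⊕1⊕0⊕0⊕0⊕0⊕0 = 1
p4 = XOR of data positions {5,6,7,12,13,14,15,20,21,22,23,28,29,30,31} = 1⊕0⊕0⊕1⊕0⊕0⊕1⊕0⊕0⊕1⊕0⊕0⊕0⊕0⊕0 = 0
p8 = XOR of data positions {9,10,11,12,13,14,15,24,25,26,27,28,29,30,31} = 0⊕0⊕0⊕1⊕0⊕0⊕1⊕1⊕1⊕0⊕0⊕0⊕0⊕0⊕0 = 0
p16 = XOR of data positions {17,18,19,20,21,22,23,24,25,26,27,28,29,30,31} = 0⊕1⊕0⊕0⊕0⊕1⊕0⊕1⊕1⊕0⊕0⊕0⊕0⊕0⊕0 = 0
Parity bits p1,p2,p4,p8,p16 = 11000

11000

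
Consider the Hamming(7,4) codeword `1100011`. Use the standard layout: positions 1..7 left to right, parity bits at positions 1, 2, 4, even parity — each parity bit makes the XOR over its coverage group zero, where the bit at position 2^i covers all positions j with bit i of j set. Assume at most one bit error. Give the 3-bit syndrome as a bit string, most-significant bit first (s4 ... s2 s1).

s1: b1⊕b3⊕b5⊕b7 = 1⊕0⊕0⊕1 = 0
s2: b2⊕b3⊕b6⊕b7 = 1⊕0⊕1⊕1 = 1
s4: b4⊕b5⊕b6⊕b7 = 0⊕0⊕1⊕1 = 0
Syndrome (s4...s1) = 010 → position 2.

010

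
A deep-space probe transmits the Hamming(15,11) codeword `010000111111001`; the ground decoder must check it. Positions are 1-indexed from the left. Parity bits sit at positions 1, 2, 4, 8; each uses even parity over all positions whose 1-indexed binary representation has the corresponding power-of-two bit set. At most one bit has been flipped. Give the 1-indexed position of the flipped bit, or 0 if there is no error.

s1: b1⊕b3⊕b5⊕b7⊕b9⊕b11⊕b13⊕b15 = 0⊕0⊕0⊕1⊕1⊕1⊕0⊕1 = 0
s2: b2⊕b3⊕b6⊕b7⊕b10⊕b11⊕b14⊕b15 = 1⊕0⊕0⊕1⊕1⊕1⊕0⊕1 = 1
s4: b4⊕b5⊕b6⊕b7⊕b12⊕b13⊕b14⊕b15 = 0⊕0⊕0⊕1⊕1⊕0⊕0⊕1 = 1
s8: b8⊕b9⊕b10⊕b11⊕b12⊕b13⊕b14⊕b15 = 1⊕1⊕1⊕1⊕1⊕0⊕0⊕1 = 0
Syndrome (s8...s1) = 0110 → position 6.

6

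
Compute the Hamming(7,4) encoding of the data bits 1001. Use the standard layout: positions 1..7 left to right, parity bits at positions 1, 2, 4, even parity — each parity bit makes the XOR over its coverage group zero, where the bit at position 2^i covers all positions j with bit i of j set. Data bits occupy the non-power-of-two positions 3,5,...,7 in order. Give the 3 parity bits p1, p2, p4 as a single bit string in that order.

001

Place data bits at non-power-of-two positions: b3=1, b5=0, b6=0, b7=1.
p1 = XOR of data positions {3,5,7} = 1⊕0⊕1 = 0
p2 = XOR of data positions {3,6,7} = 1⊕0⊕1 = 0
p4 = XOR of data positions {5,6,7} = 0⊕0⊕1 = 1
Parity bits p1,p2,p4 = 001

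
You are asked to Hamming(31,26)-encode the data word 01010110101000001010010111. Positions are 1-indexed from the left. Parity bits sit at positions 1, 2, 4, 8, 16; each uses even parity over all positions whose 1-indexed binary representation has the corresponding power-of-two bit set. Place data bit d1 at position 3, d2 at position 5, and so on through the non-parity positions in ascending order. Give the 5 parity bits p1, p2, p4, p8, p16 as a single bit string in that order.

Place data bits at non-power-of-two positions: b3=0, b5=1, b6=0, b7=1, b9=0, b10=1, b11=1, b12=0, b13=1, b14=0, b15=1, b17=0, b18=0, b19=0, b20=0, b21=0, b22=1, b23=0, b24=1, b25=0, b26=0, b27=1, b28=0, b29=1, b30=1, b31=1.
p1 = XOR of data positions {3,5,7,9,11,13,15,17,19,21,23,25,27,29,31} = 0⊕1⊕1⊕0⊕1⊕1⊕1⊕0⊕0⊕0⊕0⊕0⊕1⊕1⊕1 = 0
p2 = XOR of data positions {3,6,7,10,11,14,15,18,19,22,23,26,27,30,31} = 0⊕0⊕1⊕1⊕1⊕0⊕1⊕0⊕0⊕1⊕0⊕0⊕1⊕1⊕1 = 0
p4 = XOR of data positions {5,6,7,12,13,14,15,20,21,22,23,28,29,30,31} = 1⊕0⊕1⊕0⊕1⊕0⊕1⊕0⊕0⊕1⊕0⊕0⊕1⊕1⊕1 = 0
p8 = XOR of data positions {9,10,11,12,13,14,15,24,25,26,27,28,29,30,31} = 0⊕1⊕1⊕0⊕1⊕0⊕1⊕1⊕0⊕0⊕1⊕0⊕1⊕1⊕1 = 1
p16 = XOR of data positions {17,18,19,20,21,22,23,24,25,26,27,28,29,30,31} = 0⊕0⊕0⊕0⊕0⊕1⊕0⊕1⊕0⊕0⊕1⊕0⊕1⊕1⊕1 = 0
Parity bits p1,p2,p4,p8,p16 = 00010

00010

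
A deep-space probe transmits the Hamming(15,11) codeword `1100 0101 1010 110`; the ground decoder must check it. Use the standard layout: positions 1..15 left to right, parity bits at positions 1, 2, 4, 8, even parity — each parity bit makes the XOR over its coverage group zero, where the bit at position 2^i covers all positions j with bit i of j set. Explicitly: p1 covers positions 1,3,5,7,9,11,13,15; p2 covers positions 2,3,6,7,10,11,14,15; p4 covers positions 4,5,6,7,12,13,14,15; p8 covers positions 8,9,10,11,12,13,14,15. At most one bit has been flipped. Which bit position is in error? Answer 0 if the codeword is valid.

12

s1: b1⊕b3⊕b5⊕b7⊕b9⊕b11⊕b13⊕b15 = 1⊕0⊕0⊕0⊕1⊕1⊕1⊕0 = 0
s2: b2⊕b3⊕b6⊕b7⊕b10⊕b11⊕b14⊕b15 = 1⊕0⊕1⊕0⊕0⊕1⊕1⊕0 = 0
s4: b4⊕b5⊕b6⊕b7⊕b12⊕b13⊕b14⊕b15 = 0⊕0⊕1⊕0⊕0⊕1⊕1⊕0 = 1
s8: b8⊕b9⊕b10⊕b11⊕b12⊕b13⊕b14⊕b15 = 1⊕1⊕0⊕1⊕0⊕1⊕1⊕0 = 1
Syndrome (s8...s1) = 1100 → position 12.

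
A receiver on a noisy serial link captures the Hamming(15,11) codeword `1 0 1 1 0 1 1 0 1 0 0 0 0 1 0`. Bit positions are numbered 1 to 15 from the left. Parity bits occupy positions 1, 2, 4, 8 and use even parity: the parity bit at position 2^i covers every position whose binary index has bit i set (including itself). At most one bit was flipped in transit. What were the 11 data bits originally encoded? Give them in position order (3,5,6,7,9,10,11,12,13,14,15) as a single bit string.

10111000010

s1: b1⊕b3⊕b5⊕b7⊕b9⊕b11⊕b13⊕b15 = 1⊕1⊕0⊕1⊕1⊕0⊕0⊕0 = 0
s2: b2⊕b3⊕b6⊕b7⊕b10⊕b11⊕b14⊕b15 = 0⊕1⊕1⊕1⊕0⊕0⊕1⊕0 = 0
s4: b4⊕b5⊕b6⊕b7⊕b12⊕b13⊕b14⊕b15 = 1⊕0⊕1⊕1⊕0⊕0⊕1⊕0 = 0
s8: b8⊕b9⊕b10⊕b11⊕b12⊕b13⊕b14⊕b15 = 0⊕1⊕0⊕0⊕0⊕0⊕1⊕0 = 0
Syndrome (s8...s1) = 0000 → position 0 (no error).
No correction needed.
Data bits at positions 3,5,6,7,9,10,11,12,13,14,15: 10111000010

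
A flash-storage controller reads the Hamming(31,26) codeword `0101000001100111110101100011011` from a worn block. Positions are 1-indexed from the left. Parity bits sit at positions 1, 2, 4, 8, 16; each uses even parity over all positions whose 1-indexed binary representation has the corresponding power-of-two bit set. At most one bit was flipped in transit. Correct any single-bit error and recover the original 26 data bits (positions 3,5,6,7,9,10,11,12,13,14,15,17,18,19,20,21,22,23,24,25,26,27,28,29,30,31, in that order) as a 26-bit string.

00100110011110101100011011

s1: b1⊕b3⊕b5⊕b7⊕b9⊕b11⊕b13⊕b15⊕b17⊕b19⊕b21⊕b23⊕b25⊕b27⊕b29⊕b31 = 0⊕0⊕0⊕0⊕0⊕1⊕0⊕1⊕1⊕0⊕0⊕1⊕0⊕1⊕0⊕1 = 0
s2: b2⊕b3⊕b6⊕b7⊕b10⊕b11⊕b14⊕b15⊕b18⊕b19⊕b22⊕b23⊕b26⊕b27⊕b30⊕b31 = 1⊕0⊕0⊕0⊕1⊕1⊕1⊕1⊕1⊕0⊕1⊕1⊕0⊕1⊕1⊕1 = 1
s4: b4⊕b5⊕b6⊕b7⊕b12⊕b13⊕b14⊕b15⊕b20⊕b21⊕b22⊕b23⊕b28⊕b29⊕b30⊕b31 = 1⊕0⊕0⊕0⊕0⊕0⊕1⊕1⊕1⊕0⊕1⊕1⊕1⊕0⊕1⊕1 = 1
s8: b8⊕b9⊕b10⊕b11⊕b12⊕b13⊕b14⊕b15⊕b24⊕b25⊕b26⊕b27⊕b28⊕b29⊕b30⊕b31 = 0⊕0⊕1⊕1⊕0⊕0⊕1⊕1⊕0⊕0⊕0⊕1⊕1⊕0⊕1⊕1 = 0
s16: b16⊕b17⊕b18⊕b19⊕b20⊕b21⊕b22⊕b23⊕b24⊕b25⊕b26⊕b27⊕b28⊕b29⊕b30⊕b31 = 1⊕1⊕1⊕0⊕1⊕0⊕1⊕1⊕0⊕0⊕0⊕1⊕1⊕0⊕1⊕1 = 0
Syndrome (s16...s1) = 00110 → position 6.
Flip bit 6: corrected codeword = 0101010001100111110101100011011
Data bits at positions 3,5,6,7,9,10,11,12,13,14,15,17,18,19,20,21,22,23,24,25,26,27,28,29,30,31: 00100110011110101100011011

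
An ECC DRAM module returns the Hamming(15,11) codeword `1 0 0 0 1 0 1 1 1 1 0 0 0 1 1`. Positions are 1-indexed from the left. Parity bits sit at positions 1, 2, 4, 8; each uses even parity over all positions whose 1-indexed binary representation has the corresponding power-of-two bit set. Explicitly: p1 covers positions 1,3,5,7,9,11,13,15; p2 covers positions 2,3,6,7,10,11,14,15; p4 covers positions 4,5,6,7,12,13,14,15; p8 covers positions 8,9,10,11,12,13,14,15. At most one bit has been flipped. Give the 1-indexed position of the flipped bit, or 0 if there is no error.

9

s1: b1⊕b3⊕b5⊕b7⊕b9⊕b11⊕b13⊕b15 = 1⊕0⊕1⊕1⊕1⊕0⊕0⊕1 = 1
s2: b2⊕b3⊕b6⊕b7⊕b10⊕b11⊕b14⊕b15 = 0⊕0⊕0⊕1⊕1⊕0⊕1⊕1 = 0
s4: b4⊕b5⊕b6⊕b7⊕b12⊕b13⊕b14⊕b15 = 0⊕1⊕0⊕1⊕0⊕0⊕1⊕1 = 0
s8: b8⊕b9⊕b10⊕b11⊕b12⊕b13⊕b14⊕b15 = 1⊕1⊕1⊕0⊕0⊕0⊕1⊕1 = 1
Syndrome (s8...s1) = 1001 → position 9.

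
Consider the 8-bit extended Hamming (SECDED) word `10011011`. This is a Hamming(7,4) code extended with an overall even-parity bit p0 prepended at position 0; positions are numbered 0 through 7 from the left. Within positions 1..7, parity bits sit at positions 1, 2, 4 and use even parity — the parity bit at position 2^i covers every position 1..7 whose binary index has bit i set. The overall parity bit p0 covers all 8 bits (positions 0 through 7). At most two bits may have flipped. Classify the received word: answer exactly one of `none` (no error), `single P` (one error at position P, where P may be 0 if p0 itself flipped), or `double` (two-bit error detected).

single 6

s1: b1⊕b3⊕b5⊕b7 = 0⊕1⊕0⊕1 = 0
s2: b2⊕b3⊕b6⊕b7 = 0⊕1⊕1⊕1 = 1
s4: b4⊕b5⊕b6⊕b7 = 1⊕0⊕1⊕1 = 1
Syndrome (s4...s1) = 110 → position 6.
Overall parity (XOR of all 8 bits, including p0): 1⊕0⊕0⊕1⊕1⊕0⊕1⊕1 = 1
Overall=1, syndrome position=6 → single-bit error at position 6.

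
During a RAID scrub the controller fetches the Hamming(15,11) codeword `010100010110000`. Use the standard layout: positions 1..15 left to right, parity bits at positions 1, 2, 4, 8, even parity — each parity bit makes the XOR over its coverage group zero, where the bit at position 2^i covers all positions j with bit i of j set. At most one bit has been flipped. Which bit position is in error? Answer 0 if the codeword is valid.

15

s1: b1⊕b3⊕b5⊕b7⊕b9⊕b11⊕b13⊕b15 = 0⊕0⊕0⊕0⊕0⊕1⊕0⊕0 = 1
s2: b2⊕b3⊕b6⊕b7⊕b10⊕b11⊕b14⊕b15 = 1⊕0⊕0⊕0⊕1⊕1⊕0⊕0 = 1
s4: b4⊕b5⊕b6⊕b7⊕b12⊕b13⊕b14⊕b15 = 1⊕0⊕0⊕0⊕0⊕0⊕0⊕0 = 1
s8: b8⊕b9⊕b10⊕b11⊕b12⊕b13⊕b14⊕b15 = 1⊕0⊕1⊕1⊕0⊕0⊕0⊕0 = 1
Syndrome (s8...s1) = 1111 → position 15.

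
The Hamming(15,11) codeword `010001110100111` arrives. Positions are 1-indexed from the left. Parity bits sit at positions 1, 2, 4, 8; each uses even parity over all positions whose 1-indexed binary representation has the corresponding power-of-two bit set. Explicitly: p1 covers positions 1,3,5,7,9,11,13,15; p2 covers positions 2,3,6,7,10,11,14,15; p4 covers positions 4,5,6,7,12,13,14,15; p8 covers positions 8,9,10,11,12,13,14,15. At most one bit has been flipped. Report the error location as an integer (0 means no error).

s1: b1⊕b3⊕b5⊕b7⊕b9⊕b11⊕b13⊕b15 = 0⊕0⊕0⊕1⊕0⊕0⊕1⊕1 = 1
s2: b2⊕b3⊕b6⊕b7⊕b10⊕b11⊕b14⊕b15 = 1⊕0⊕1⊕1⊕1⊕0⊕1⊕1 = 0
s4: b4⊕b5⊕b6⊕b7⊕b12⊕b13⊕b14⊕b15 = 0⊕0⊕1⊕1⊕0⊕1⊕1⊕1 = 1
s8: b8⊕b9⊕b10⊕b11⊕b12⊕b13⊕b14⊕b15 = 1⊕0⊕1⊕0⊕0⊕1⊕1⊕1 = 1
Syndrome (s8...s1) = 1101 → position 13.

13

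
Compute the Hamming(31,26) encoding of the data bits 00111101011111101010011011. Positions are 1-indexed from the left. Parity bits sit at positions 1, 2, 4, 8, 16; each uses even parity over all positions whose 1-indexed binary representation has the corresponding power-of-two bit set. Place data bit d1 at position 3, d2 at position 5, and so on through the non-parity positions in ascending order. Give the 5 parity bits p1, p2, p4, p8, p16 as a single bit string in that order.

Place data bits at non-power-of-two positions: b3=0, b5=0, b6=1, b7=1, b9=1, b10=1, b11=0, b12=1, b13=0, b14=1, b15=1, b17=1, b18=1, b19=1, b20=1, b21=0, b22=1, b23=0, b24=1, b25=0, b26=0, b27=1, b28=1, b29=0, b30=1, b31=1.
p1 = XOR of data positions {3,5,7,9,11,13,15,17,19,21,23,25,27,29,31} = 0⊕0⊕1⊕1⊕0⊕0⊕1⊕1⊕1⊕0⊕0⊕0⊕1⊕0⊕1 = 1
p2 = XOR of data positions {3,6,7,10,11,14,15,18,19,22,23,26,27,30,31} = 0⊕1⊕1⊕1⊕0⊕1⊕1⊕1⊕1⊕1⊕0⊕0⊕1⊕1⊕1 = 1
p4 = XOR of data positions {5,6,7,12,13,14,15,20,21,22,23,28,29,30,31} = 0⊕1⊕1⊕1⊕0⊕1⊕1⊕1⊕0⊕1⊕0⊕1⊕0⊕1⊕1 = 0
p8 = XOR of data positions {9,10,11,12,13,14,15,24,25,26,27,28,29,30,31} = 1⊕1⊕0⊕1⊕0⊕1⊕1⊕1⊕0⊕0⊕1⊕1⊕0⊕1⊕1 = 0
p16 = XOR of data positions {17,18,19,20,21,22,23,24,25,26,27,28,29,30,31} = 1⊕1⊕1⊕1⊕0⊕1⊕0⊕1⊕0⊕0⊕1⊕1⊕0⊕1⊕1 = 0
Parity bits p1,p2,p4,p8,p16 = 11000

11000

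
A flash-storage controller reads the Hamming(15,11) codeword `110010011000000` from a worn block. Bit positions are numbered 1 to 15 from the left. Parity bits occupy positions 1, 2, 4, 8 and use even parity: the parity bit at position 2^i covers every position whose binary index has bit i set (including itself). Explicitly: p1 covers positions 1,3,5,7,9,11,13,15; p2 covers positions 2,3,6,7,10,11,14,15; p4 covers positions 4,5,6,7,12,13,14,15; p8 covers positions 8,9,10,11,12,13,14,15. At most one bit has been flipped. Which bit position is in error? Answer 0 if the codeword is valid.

s1: b1⊕b3⊕b5⊕b7⊕b9⊕b11⊕b13⊕b15 = 1⊕0⊕1⊕0⊕1⊕0⊕0⊕0 = 1
s2: b2⊕b3⊕b6⊕b7⊕b10⊕b11⊕b14⊕b15 = 1⊕0⊕0⊕0⊕0⊕0⊕0⊕0 = 1
s4: b4⊕b5⊕b6⊕b7⊕b12⊕b13⊕b14⊕b15 = 0⊕1⊕0⊕0⊕0⊕0⊕0⊕0 = 1
s8: b8⊕b9⊕b10⊕b11⊕b12⊕b13⊕b14⊕b15 = 1⊕1⊕0⊕0⊕0⊕0⊕0⊕0 = 0
Syndrome (s8...s1) = 0111 → position 7.

7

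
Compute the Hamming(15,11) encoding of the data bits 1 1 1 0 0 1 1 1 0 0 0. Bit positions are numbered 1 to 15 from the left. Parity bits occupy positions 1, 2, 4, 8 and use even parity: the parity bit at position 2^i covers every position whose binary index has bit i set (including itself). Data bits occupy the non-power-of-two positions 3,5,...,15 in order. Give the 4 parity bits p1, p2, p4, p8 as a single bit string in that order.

Place data bits at non-power-of-two positions: b3=1, b5=1, b6=1, b7=0, b9=0, b10=1, b11=1, b12=1, b13=0, b14=0, b15=0.
p1 = XOR of data positions {3,5,7,9,11,13,15} = 1⊕1⊕0⊕0⊕1⊕0⊕0 = 1
p2 = XOR of data positions {3,6,7,10,11,14,15} = 1⊕1⊕0⊕1⊕1⊕0⊕0 = 0
p4 = XOR of data positions {5,6,7,12,13,14,15} = 1⊕1⊕0⊕1⊕0⊕0⊕0 = 1
p8 = XOR of data positions {9,10,11,12,13,14,15} = 0⊕1⊕1⊕1⊕0⊕0⊕0 = 1
Parity bits p1,p2,p4,p8 = 1011

1011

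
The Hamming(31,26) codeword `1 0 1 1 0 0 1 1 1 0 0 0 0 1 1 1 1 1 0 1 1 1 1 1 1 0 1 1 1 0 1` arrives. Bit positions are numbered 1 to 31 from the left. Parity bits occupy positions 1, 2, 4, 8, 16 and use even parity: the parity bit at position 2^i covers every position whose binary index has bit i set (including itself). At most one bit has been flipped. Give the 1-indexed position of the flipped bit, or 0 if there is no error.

22

s1: b1⊕b3⊕b5⊕b7⊕b9⊕b11⊕b13⊕b15⊕b17⊕b19⊕b21⊕b23⊕b25⊕b27⊕b29⊕b31 = 1⊕1⊕0⊕1⊕1⊕0⊕0⊕1⊕1⊕0⊕1⊕1⊕1⊕1⊕1⊕1 = 0
s2: b2⊕b3⊕b6⊕b7⊕b10⊕b11⊕b14⊕b15⊕b18⊕b19⊕b22⊕b23⊕b26⊕b27⊕b30⊕b31 = 0⊕1⊕0⊕1⊕0⊕0⊕1⊕1⊕1⊕0⊕1⊕1⊕0⊕1⊕0⊕1 = 1
s4: b4⊕b5⊕b6⊕b7⊕b12⊕b13⊕b14⊕b15⊕b20⊕b21⊕b22⊕b23⊕b28⊕b29⊕b30⊕b31 = 1⊕0⊕0⊕1⊕0⊕0⊕1⊕1⊕1⊕1⊕1⊕1⊕1⊕1⊕0⊕1 = 1
s8: b8⊕b9⊕b10⊕b11⊕b12⊕b13⊕b14⊕b15⊕b24⊕b25⊕b26⊕b27⊕b28⊕b29⊕b30⊕b31 = 1⊕1⊕0⊕0⊕0⊕0⊕1⊕1⊕1⊕1⊕0⊕1⊕1⊕1⊕0⊕1 = 0
s16: b16⊕b17⊕b18⊕b19⊕b20⊕b21⊕b22⊕b23⊕b24⊕b25⊕b26⊕b27⊕b28⊕b29⊕b30⊕b31 = 1⊕1⊕1⊕0⊕1⊕1⊕1⊕1⊕1⊕1⊕0⊕1⊕1⊕1⊕0⊕1 = 1
Syndrome (s16...s1) = 10110 → position 22.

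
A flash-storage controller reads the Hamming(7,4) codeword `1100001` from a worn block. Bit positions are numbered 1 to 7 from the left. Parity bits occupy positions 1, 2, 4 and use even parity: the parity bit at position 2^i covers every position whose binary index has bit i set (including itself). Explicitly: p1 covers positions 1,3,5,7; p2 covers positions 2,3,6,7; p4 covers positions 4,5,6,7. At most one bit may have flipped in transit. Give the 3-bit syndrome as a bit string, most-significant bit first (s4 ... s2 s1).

100

s1: b1⊕b3⊕b5⊕b7 = 1⊕0⊕0⊕1 = 0
s2: b2⊕b3⊕b6⊕b7 = 1⊕0⊕0⊕1 = 0
s4: b4⊕b5⊕b6⊕b7 = 0⊕0⊕0⊕1 = 1
Syndrome (s4...s1) = 100 → position 4.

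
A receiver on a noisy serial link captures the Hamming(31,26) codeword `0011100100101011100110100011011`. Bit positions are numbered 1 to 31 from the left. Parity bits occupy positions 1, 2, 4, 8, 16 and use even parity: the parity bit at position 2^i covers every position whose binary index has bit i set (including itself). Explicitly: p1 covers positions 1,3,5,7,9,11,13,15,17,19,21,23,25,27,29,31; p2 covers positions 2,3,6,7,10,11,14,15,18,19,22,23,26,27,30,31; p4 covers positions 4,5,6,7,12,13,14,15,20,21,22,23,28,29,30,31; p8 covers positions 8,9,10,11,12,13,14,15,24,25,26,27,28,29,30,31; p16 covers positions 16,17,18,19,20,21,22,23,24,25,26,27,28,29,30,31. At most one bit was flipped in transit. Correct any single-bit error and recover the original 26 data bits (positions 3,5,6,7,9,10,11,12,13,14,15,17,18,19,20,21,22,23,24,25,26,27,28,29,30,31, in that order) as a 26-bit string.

11000010101110110100011011

s1: b1⊕b3⊕b5⊕b7⊕b9⊕b11⊕b13⊕b15⊕b17⊕b19⊕b21⊕b23⊕b25⊕b27⊕b29⊕b31 = 0⊕1⊕1⊕0⊕0⊕1⊕1⊕1⊕1⊕0⊕1⊕1⊕0⊕1⊕0⊕1 = 0
s2: b2⊕b3⊕b6⊕b7⊕b10⊕b11⊕b14⊕b15⊕b18⊕b19⊕b22⊕b23⊕b26⊕b27⊕b30⊕b31 = 0⊕1⊕0⊕0⊕0⊕1⊕0⊕1⊕0⊕0⊕0⊕1⊕0⊕1⊕1⊕1 = 1
s4: b4⊕b5⊕b6⊕b7⊕b12⊕b13⊕b14⊕b15⊕b20⊕b21⊕b22⊕b23⊕b28⊕b29⊕b30⊕b31 = 1⊕1⊕0⊕0⊕0⊕1⊕0⊕1⊕1⊕1⊕0⊕1⊕1⊕0⊕1⊕1 = 0
s8: b8⊕b9⊕b10⊕b11⊕b12⊕b13⊕b14⊕b15⊕b24⊕b25⊕b26⊕b27⊕b28⊕b29⊕b30⊕b31 = 1⊕0⊕0⊕1⊕0⊕1⊕0⊕1⊕0⊕0⊕0⊕1⊕1⊕0⊕1⊕1 = 0
s16: b16⊕b17⊕b18⊕b19⊕b20⊕b21⊕b22⊕b23⊕b24⊕b25⊕b26⊕b27⊕b28⊕b29⊕b30⊕b31 = 1⊕1⊕0⊕0⊕1⊕1⊕0⊕1⊕0⊕0⊕0⊕1⊕1⊕0⊕1⊕1 = 1
Syndrome (s16...s1) = 10010 → position 18.
Flip bit 18: corrected codeword = 0011100100101011110110100011011
Data bits at positions 3,5,6,7,9,10,11,12,13,14,15,17,18,19,20,21,22,23,24,25,26,27,28,29,30,31: 11000010101110110100011011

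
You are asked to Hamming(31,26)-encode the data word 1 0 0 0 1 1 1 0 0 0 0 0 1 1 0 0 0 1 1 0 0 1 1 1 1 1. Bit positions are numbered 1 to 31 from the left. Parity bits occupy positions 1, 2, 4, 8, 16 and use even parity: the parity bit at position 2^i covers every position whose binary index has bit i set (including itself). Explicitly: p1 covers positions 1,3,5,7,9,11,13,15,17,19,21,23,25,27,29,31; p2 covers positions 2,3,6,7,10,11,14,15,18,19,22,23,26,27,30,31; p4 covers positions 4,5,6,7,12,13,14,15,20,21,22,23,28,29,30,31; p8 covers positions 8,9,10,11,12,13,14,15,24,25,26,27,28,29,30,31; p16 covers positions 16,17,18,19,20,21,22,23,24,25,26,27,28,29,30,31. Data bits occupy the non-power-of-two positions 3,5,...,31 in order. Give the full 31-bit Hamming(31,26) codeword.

0111000111100001011000110011111

Place data bits at non-power-of-two positions: b3=1, b5=0, b6=0, b7=0, b9=1, b10=1, b11=1, b12=0, b13=0, b14=0, b15=0, b17=0, b18=1, b19=1, b20=0, b21=0, b22=0, b23=1, b24=1, b25=0, b26=0, b27=1, b28=1, b29=1, b30=1, b31=1.
p1 = XOR of data positions {3,5,7,9,11,13,15,17,19,21,23,25,27,29,31} = 1⊕0⊕0⊕1⊕1⊕0⊕0⊕0⊕1⊕0⊕1⊕0⊕1⊕1⊕1 = 0
p2 = XOR of data positions {3,6,7,10,11,14,15,18,19,22,23,26,27,30,31} = 1⊕0⊕0⊕1⊕1⊕0⊕0⊕1⊕1⊕0⊕1⊕0⊕1⊕1⊕1 = 1
p4 = XOR of data positions {5,6,7,12,13,14,15,20,21,22,23,28,29,30,31} = 0⊕0⊕0⊕0⊕0⊕0⊕0⊕0⊕0⊕0⊕1⊕1⊕1⊕1⊕1 = 1
p8 = XOR of data positions {9,10,11,12,13,14,15,24,25,26,27,28,29,30,31} = 1⊕1⊕1⊕0⊕0⊕0⊕0⊕1⊕0⊕0⊕1⊕1⊕1⊕1⊕1 = 1
p16 = XOR of data positions {17,18,19,20,21,22,23,24,25,26,27,28,29,30,31} = 0⊕1⊕1⊕0⊕0⊕0⊕1⊕1⊕0⊕0⊕1⊕1⊕1⊕1⊕1 = 1
Codeword b1..b31 = 0111000111100001011000110011111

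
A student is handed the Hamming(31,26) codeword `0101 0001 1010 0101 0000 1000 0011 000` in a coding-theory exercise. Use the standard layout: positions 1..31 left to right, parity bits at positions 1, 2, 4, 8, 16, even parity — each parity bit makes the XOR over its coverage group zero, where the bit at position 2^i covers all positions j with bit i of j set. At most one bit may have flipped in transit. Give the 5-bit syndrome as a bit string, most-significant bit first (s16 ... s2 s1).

s1: b1⊕b3⊕b5⊕b7⊕b9⊕b11⊕b13⊕b15⊕b17⊕b19⊕b21⊕b23⊕b25⊕b27⊕b29⊕b31 = 0⊕0⊕0⊕0⊕1⊕1⊕0⊕0⊕0⊕0⊕1⊕0⊕0⊕1⊕0⊕0 = 0
s2: b2⊕b3⊕b6⊕b7⊕b10⊕b11⊕b14⊕b15⊕b18⊕b19⊕b22⊕b23⊕b26⊕b27⊕b30⊕b31 = 1⊕0⊕0⊕0⊕0⊕1⊕1⊕0⊕0⊕0⊕0⊕0⊕0⊕1⊕0⊕0 = 0
s4: b4⊕b5⊕b6⊕b7⊕b12⊕b13⊕b14⊕b15⊕b20⊕b21⊕b22⊕b23⊕b28⊕b29⊕b30⊕b31 = 1⊕0⊕0⊕0⊕0⊕0⊕1⊕0⊕0⊕1⊕0⊕0⊕1⊕0⊕0⊕0 = 0
s8: b8⊕b9⊕b10⊕b11⊕b12⊕b13⊕b14⊕b15⊕b24⊕b25⊕b26⊕b27⊕b28⊕b29⊕b30⊕b31 = 1⊕1⊕0⊕1⊕0⊕0⊕1⊕0⊕0⊕0⊕0⊕1⊕1⊕0⊕0⊕0 = 0
s16: b16⊕b17⊕b18⊕b19⊕b20⊕b21⊕b22⊕b23⊕b24⊕b25⊕b26⊕b27⊕b28⊕b29⊕b30⊕b31 = 1⊕0⊕0⊕0⊕0⊕1⊕0⊕0⊕0⊕0⊕0⊕1⊕1⊕0⊕0⊕0 = 0
Syndrome (s16...s1) = 00000 → position 0 (no error).

00000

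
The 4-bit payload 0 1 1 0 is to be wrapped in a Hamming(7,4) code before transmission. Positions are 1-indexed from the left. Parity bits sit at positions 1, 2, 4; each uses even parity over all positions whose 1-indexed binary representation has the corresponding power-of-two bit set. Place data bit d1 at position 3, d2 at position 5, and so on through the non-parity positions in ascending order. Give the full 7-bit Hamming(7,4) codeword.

1100110

Place data bits at non-power-of-two positions: b3=0, b5=1, b6=1, b7=0.
p1 = XOR of data positions {3,5,7} = 0⊕1⊕0 = 1
p2 = XOR of data positions {3,6,7} = 0⊕1⊕0 = 1
p4 = XOR of data positions {5,6,7} = 1⊕1⊕0 = 0
Codeword b1..b7 = 1100110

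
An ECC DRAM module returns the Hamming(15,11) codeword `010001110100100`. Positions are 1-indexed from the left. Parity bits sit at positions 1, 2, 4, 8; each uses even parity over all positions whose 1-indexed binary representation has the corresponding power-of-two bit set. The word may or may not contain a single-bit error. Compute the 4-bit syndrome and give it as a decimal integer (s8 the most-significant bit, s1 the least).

12

s1: b1⊕b3⊕b5⊕b7⊕b9⊕b11⊕b13⊕b15 = 0⊕0⊕0⊕1⊕0⊕0⊕1⊕0 = 0
s2: b2⊕b3⊕b6⊕b7⊕b10⊕b11⊕b14⊕b15 = 1⊕0⊕1⊕1⊕1⊕0⊕0⊕0 = 0
s4: b4⊕b5⊕b6⊕b7⊕b12⊕b13⊕b14⊕b15 = 0⊕0⊕1⊕1⊕0⊕1⊕0⊕0 = 1
s8: b8⊕b9⊕b10⊕b11⊕b12⊕b13⊕b14⊕b15 = 1⊕0⊕1⊕0⊕0⊕1⊕0⊕0 = 1
Syndrome (s8...s1) = 1100 → position 12.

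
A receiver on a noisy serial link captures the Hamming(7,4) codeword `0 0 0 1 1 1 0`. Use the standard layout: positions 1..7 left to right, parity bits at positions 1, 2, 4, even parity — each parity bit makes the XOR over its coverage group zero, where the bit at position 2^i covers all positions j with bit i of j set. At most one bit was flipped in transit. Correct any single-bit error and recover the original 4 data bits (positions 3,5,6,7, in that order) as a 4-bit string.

s1: b1⊕b3⊕b5⊕b7 = 0⊕0⊕1⊕0 = 1
s2: b2⊕b3⊕b6⊕b7 = 0⊕0⊕1⊕0 = 1
s4: b4⊕b5⊕b6⊕b7 = 1⊕1⊕1⊕0 = 1
Syndrome (s4...s1) = 111 → position 7.
Flip bit 7: corrected codeword = 0001111
Data bits at positions 3,5,6,7: 0111

0111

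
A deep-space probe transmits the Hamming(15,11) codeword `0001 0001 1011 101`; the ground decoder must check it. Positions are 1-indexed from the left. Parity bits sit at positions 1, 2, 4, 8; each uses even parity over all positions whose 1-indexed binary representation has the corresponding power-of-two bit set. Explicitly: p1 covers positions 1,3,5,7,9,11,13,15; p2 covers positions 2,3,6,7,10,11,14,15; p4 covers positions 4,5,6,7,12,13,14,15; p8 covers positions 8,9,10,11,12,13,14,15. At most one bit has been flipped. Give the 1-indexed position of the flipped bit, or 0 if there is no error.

0

s1: b1⊕b3⊕b5⊕b7⊕b9⊕b11⊕b13⊕b15 = 0⊕0⊕0⊕0⊕1⊕1⊕1⊕1 = 0
s2: b2⊕b3⊕b6⊕b7⊕b10⊕b11⊕b14⊕b15 = 0⊕0⊕0⊕0⊕0⊕1⊕0⊕1 = 0
s4: b4⊕b5⊕b6⊕b7⊕b12⊕b13⊕b14⊕b15 = 1⊕0⊕0⊕0⊕1⊕1⊕0⊕1 = 0
s8: b8⊕b9⊕b10⊕b11⊕b12⊕b13⊕b14⊕b15 = 1⊕1⊕0⊕1⊕1⊕1⊕0⊕1 = 0
Syndrome (s8...s1) = 0000 → position 0 (no error).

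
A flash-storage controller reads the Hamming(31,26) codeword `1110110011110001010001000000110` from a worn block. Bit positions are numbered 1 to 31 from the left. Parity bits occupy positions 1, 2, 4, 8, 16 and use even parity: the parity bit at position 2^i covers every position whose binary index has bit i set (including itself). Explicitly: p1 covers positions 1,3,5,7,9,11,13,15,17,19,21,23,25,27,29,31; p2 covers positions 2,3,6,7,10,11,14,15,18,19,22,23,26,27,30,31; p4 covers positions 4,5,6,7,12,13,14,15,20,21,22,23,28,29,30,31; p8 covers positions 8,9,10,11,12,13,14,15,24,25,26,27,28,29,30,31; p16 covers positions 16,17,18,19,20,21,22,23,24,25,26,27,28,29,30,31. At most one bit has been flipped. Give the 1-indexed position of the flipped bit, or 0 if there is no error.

16

s1: b1⊕b3⊕b5⊕b7⊕b9⊕b11⊕b13⊕b15⊕b17⊕b19⊕b21⊕b23⊕b25⊕b27⊕b29⊕b31 = 1⊕1⊕1⊕0⊕1⊕1⊕0⊕0⊕0⊕0⊕0⊕0⊕0⊕0⊕1⊕0 = 0
s2: b2⊕b3⊕b6⊕b7⊕b10⊕b11⊕b14⊕b15⊕b18⊕b19⊕b22⊕b23⊕b26⊕b27⊕b30⊕b31 = 1⊕1⊕1⊕0⊕1⊕1⊕0⊕0⊕1⊕0⊕1⊕0⊕0⊕0⊕1⊕0 = 0
s4: b4⊕b5⊕b6⊕b7⊕b12⊕b13⊕b14⊕b15⊕b20⊕b21⊕b22⊕b23⊕b28⊕b29⊕b30⊕b31 = 0⊕1⊕1⊕0⊕1⊕0⊕0⊕0⊕0⊕0⊕1⊕0⊕0⊕1⊕1⊕0 = 0
s8: b8⊕b9⊕b10⊕b11⊕b12⊕b13⊕b14⊕b15⊕b24⊕b25⊕b26⊕b27⊕b28⊕b29⊕b30⊕b31 = 0⊕1⊕1⊕1⊕1⊕0⊕0⊕0⊕0⊕0⊕0⊕0⊕0⊕1⊕1⊕0 = 0
s16: b16⊕b17⊕b18⊕b19⊕b20⊕b21⊕b22⊕b23⊕b24⊕b25⊕b26⊕b27⊕b28⊕b29⊕b30⊕b31 = 1⊕0⊕1⊕0⊕0⊕0⊕1⊕0⊕0⊕0⊕0⊕0⊕0⊕1⊕1⊕0 = 1
Syndrome (s16...s1) = 10000 → position 16.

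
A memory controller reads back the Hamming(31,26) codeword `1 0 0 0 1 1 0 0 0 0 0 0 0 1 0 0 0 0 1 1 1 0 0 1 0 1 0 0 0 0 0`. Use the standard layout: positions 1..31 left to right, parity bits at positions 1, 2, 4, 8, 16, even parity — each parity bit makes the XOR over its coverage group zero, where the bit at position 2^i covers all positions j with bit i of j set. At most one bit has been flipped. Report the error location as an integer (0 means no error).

28

s1: b1⊕b3⊕b5⊕b7⊕b9⊕b11⊕b13⊕b15⊕b17⊕b19⊕b21⊕b23⊕b25⊕b27⊕b29⊕b31 = 1⊕0⊕1⊕0⊕0⊕0⊕0⊕0⊕0⊕1⊕1⊕0⊕0⊕0⊕0⊕0 = 0
s2: b2⊕b3⊕b6⊕b7⊕b10⊕b11⊕b14⊕b15⊕b18⊕b19⊕b22⊕b23⊕b26⊕b27⊕b30⊕b31 = 0⊕0⊕1⊕0⊕0⊕0⊕1⊕0⊕0⊕1⊕0⊕0⊕1⊕0⊕0⊕0 = 0
s4: b4⊕b5⊕b6⊕b7⊕b12⊕b13⊕b14⊕b15⊕b20⊕b21⊕b22⊕b23⊕b28⊕b29⊕b30⊕b31 = 0⊕1⊕1⊕0⊕0⊕0⊕1⊕0⊕1⊕1⊕0⊕0⊕0⊕0⊕0⊕0 = 1
s8: b8⊕b9⊕b10⊕b11⊕b12⊕b13⊕b14⊕b15⊕b24⊕b25⊕b26⊕b27⊕b28⊕b29⊕b30⊕b31 = 0⊕0⊕0⊕0⊕0⊕0⊕1⊕0⊕1⊕0⊕1⊕0⊕0⊕0⊕0⊕0 = 1
s16: b16⊕b17⊕b18⊕b19⊕b20⊕b21⊕b22⊕b23⊕b24⊕b25⊕b26⊕b27⊕b28⊕b29⊕b30⊕b31 = 0⊕0⊕0⊕1⊕1⊕1⊕0⊕0⊕1⊕0⊕1⊕0⊕0⊕0⊕0⊕0 = 1
Syndrome (s16...s1) = 11100 → position 28.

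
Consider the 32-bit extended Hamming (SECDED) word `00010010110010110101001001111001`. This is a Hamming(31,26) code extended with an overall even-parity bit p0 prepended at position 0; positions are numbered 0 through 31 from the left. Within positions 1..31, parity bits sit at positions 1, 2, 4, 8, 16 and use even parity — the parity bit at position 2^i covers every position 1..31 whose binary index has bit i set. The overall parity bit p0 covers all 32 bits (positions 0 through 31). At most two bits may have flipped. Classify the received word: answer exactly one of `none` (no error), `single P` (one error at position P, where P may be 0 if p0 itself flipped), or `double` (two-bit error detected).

single 6

s1: b1⊕b3⊕b5⊕b7⊕b9⊕b11⊕b13⊕b15⊕b17⊕b19⊕b21⊕b23⊕b25⊕b27⊕b29⊕b31 = 0⊕1⊕0⊕0⊕1⊕0⊕0⊕1⊕1⊕1⊕0⊕0⊕1⊕1⊕0⊕1 = 0
s2: b2⊕b3⊕b6⊕b7⊕b10⊕b11⊕b14⊕b15⊕b18⊕b19⊕b22⊕b23⊕b26⊕b27⊕b30⊕b31 = 0⊕1⊕1⊕0⊕0⊕0⊕1⊕1⊕0⊕1⊕1⊕0⊕1⊕1⊕0⊕1 = 1
s4: b4⊕b5⊕b6⊕b7⊕b12⊕b13⊕b14⊕b15⊕b20⊕b21⊕b22⊕b23⊕b28⊕b29⊕b30⊕b31 = 0⊕0⊕1⊕0⊕1⊕0⊕1⊕1⊕0⊕0⊕1⊕0⊕1⊕0⊕0⊕1 = 1
s8: b8⊕b9⊕b10⊕b11⊕b12⊕b13⊕b14⊕b15⊕b24⊕b25⊕b26⊕b27⊕b28⊕b29⊕b30⊕b31 = 1⊕1⊕0⊕0⊕1⊕0⊕1⊕1⊕0⊕1⊕1⊕1⊕1⊕0⊕0⊕1 = 0
s16: b16⊕b17⊕b18⊕b19⊕b20⊕b21⊕b22⊕b23⊕b24⊕b25⊕b26⊕b27⊕b28⊕b29⊕b30⊕b31 = 0⊕1⊕0⊕1⊕0⊕0⊕1⊕0⊕0⊕1⊕1⊕1⊕1⊕0⊕0⊕1 = 0
Syndrome (s16...s1) = 00110 → position 6.
Overall parity (XOR of all 32 bits, including p0): 0⊕0⊕0⊕1⊕0⊕0⊕1⊕0⊕1⊕1⊕0⊕0⊕1⊕0⊕1⊕1⊕0⊕1⊕0⊕1⊕0⊕0⊕1⊕0⊕0⊕1⊕1⊕1⊕1⊕0⊕0⊕1 = 1
Overall=1, syndrome position=6 → single-bit error at position 6.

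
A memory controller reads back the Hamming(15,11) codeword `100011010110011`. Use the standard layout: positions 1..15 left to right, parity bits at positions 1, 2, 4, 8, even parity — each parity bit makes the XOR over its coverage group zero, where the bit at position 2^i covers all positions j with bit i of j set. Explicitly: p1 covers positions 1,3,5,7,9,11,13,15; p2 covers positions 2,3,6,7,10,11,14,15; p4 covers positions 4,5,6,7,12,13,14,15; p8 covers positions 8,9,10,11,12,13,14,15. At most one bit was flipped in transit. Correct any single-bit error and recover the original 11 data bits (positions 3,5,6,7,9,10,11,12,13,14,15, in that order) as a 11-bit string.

s1: b1⊕b3⊕b5⊕b7⊕b9⊕b11⊕b13⊕b15 = 1⊕0⊕1⊕0⊕0⊕1⊕0⊕1 = 0
s2: b2⊕b3⊕b6⊕b7⊕b10⊕b11⊕b14⊕b15 = 0⊕0⊕1⊕0⊕1⊕1⊕1⊕1 = 1
s4: b4⊕b5⊕b6⊕b7⊕b12⊕b13⊕b14⊕b15 = 0⊕1⊕1⊕0⊕0⊕0⊕1⊕1 = 0
s8: b8⊕b9⊕b10⊕b11⊕b12⊕b13⊕b14⊕b15 = 1⊕0⊕1⊕1⊕0⊕0⊕1⊕1 = 1
Syndrome (s8...s1) = 1010 → position 10.
Flip bit 10: corrected codeword = 100011010010011
Data bits at positions 3,5,6,7,9,10,11,12,13,14,15: 01100010011

01100010011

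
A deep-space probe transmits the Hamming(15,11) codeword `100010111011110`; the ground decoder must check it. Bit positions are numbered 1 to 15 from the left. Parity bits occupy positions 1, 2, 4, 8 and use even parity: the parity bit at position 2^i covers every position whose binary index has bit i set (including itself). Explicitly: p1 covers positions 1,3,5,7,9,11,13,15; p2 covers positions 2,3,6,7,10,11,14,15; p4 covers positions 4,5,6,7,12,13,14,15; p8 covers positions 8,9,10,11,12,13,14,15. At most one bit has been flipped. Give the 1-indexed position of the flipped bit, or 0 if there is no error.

s1: b1⊕b3⊕b5⊕b7⊕b9⊕b11⊕b13⊕b15 = 1⊕0⊕1⊕1⊕1⊕1⊕1⊕0 = 0
s2: b2⊕b3⊕b6⊕b7⊕b10⊕b11⊕b14⊕b15 = 0⊕0⊕0⊕1⊕0⊕1⊕1⊕0 = 1
s4: b4⊕b5⊕b6⊕b7⊕b12⊕b13⊕b14⊕b15 = 0⊕1⊕0⊕1⊕1⊕1⊕1⊕0 = 1
s8: b8⊕b9⊕b10⊕b11⊕b12⊕b13⊕b14⊕b15 = 1⊕1⊕0⊕1⊕1⊕1⊕1⊕0 = 0
Syndrome (s8...s1) = 0110 → position 6.

6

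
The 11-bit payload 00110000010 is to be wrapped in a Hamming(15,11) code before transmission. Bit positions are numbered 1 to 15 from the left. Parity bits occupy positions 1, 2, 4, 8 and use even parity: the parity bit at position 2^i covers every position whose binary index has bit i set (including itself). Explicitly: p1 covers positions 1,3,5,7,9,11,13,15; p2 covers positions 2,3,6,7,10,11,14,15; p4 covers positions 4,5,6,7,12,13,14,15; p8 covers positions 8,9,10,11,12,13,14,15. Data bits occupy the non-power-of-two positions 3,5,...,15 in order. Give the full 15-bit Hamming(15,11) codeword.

110101110000010

Place data bits at non-power-of-two positions: b3=0, b5=0, b6=1, b7=1, b9=0, b10=0, b11=0, b12=0, b13=0, b14=1, b15=0.
p1 = XOR of data positions {3,5,7,9,11,13,15} = 0⊕0⊕1⊕0⊕0⊕0⊕0 = 1
p2 = XOR of data positions {3,6,7,10,11,14,15} = 0⊕1⊕1⊕0⊕0⊕1⊕0 = 1
p4 = XOR of data positions {5,6,7,12,13,14,15} = 0⊕1⊕1⊕0⊕0⊕1⊕0 = 1
p8 = XOR of data positions {9,10,11,12,13,14,15} = 0⊕0⊕0⊕0⊕0⊕1⊕0 = 1
Codeword b1..b15 = 110101110000010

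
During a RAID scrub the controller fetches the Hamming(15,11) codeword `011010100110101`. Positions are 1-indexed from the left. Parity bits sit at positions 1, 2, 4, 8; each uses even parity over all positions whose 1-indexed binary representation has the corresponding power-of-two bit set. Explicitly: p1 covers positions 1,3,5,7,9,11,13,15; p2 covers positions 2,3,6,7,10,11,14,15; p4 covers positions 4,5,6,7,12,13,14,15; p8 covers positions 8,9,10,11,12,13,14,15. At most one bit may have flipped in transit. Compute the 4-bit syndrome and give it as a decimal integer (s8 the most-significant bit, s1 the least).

s1: b1⊕b3⊕b5⊕b7⊕b9⊕b11⊕b13⊕b15 = 0⊕1⊕1⊕1⊕0⊕1⊕1⊕1 = 0
s2: b2⊕b3⊕b6⊕b7⊕b10⊕b11⊕b14⊕b15 = 1⊕1⊕0⊕1⊕1⊕1⊕0⊕1 = 0
s4: b4⊕b5⊕b6⊕b7⊕b12⊕b13⊕b14⊕b15 = 0⊕1⊕0⊕1⊕0⊕1⊕0⊕1 = 0
s8: b8⊕b9⊕b10⊕b11⊕b12⊕b13⊕b14⊕b15 = 0⊕0⊕1⊕1⊕0⊕1⊕0⊕1 = 0
Syndrome (s8...s1) = 0000 → position 0 (no error).

0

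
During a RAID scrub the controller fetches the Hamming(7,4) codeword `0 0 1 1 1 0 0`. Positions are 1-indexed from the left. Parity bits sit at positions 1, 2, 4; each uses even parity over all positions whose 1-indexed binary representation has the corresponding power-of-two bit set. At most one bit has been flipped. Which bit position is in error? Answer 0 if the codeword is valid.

s1: b1⊕b3⊕b5⊕b7 = 0⊕1⊕1⊕0 = 0
s2: b2⊕b3⊕b6⊕b7 = 0⊕1⊕0⊕0 = 1
s4: b4⊕b5⊕b6⊕b7 = 1⊕1⊕0⊕0 = 0
Syndrome (s4...s1) = 010 → position 2.

2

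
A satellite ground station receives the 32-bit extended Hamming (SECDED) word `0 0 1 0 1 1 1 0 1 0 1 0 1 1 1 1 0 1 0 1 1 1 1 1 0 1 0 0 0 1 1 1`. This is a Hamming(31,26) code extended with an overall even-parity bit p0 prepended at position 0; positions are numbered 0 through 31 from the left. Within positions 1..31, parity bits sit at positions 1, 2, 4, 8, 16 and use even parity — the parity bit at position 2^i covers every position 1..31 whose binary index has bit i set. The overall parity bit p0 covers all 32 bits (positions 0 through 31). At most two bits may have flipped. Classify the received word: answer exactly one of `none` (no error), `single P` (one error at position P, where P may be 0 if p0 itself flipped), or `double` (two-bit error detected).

s1: b1⊕b3⊕b5⊕b7⊕b9⊕b11⊕b13⊕b15⊕b17⊕b19⊕b21⊕b23⊕b25⊕b27⊕b29⊕b31 = 0⊕0⊕1⊕0⊕0⊕0⊕1⊕1⊕1⊕1⊕1⊕1⊕1⊕0⊕1⊕1 = 0
s2: b2⊕b3⊕b6⊕b7⊕b10⊕b11⊕b14⊕b15⊕b18⊕b19⊕b22⊕b23⊕b26⊕b27⊕b30⊕b31 = 1⊕0⊕1⊕0⊕1⊕0⊕1⊕1⊕0⊕1⊕1⊕1⊕0⊕0⊕1⊕1 = 0
s4: b4⊕b5⊕b6⊕b7⊕b12⊕b13⊕b14⊕b15⊕b20⊕b21⊕b22⊕b23⊕b28⊕b29⊕b30⊕b31 = 1⊕1⊕1⊕0⊕1⊕1⊕1⊕1⊕1⊕1⊕1⊕1⊕0⊕1⊕1⊕1 = 0
s8: b8⊕b9⊕b10⊕b11⊕b12⊕b13⊕b14⊕b15⊕b24⊕b25⊕b26⊕b27⊕b28⊕b29⊕b30⊕b31 = 1⊕0⊕1⊕0⊕1⊕1⊕1⊕1⊕0⊕1⊕0⊕0⊕0⊕1⊕1⊕1 = 0
s16: b16⊕b17⊕b18⊕b19⊕b20⊕b21⊕b22⊕b23⊕b24⊕b25⊕b26⊕b27⊕b28⊕b29⊕b30⊕b31 = 0⊕1⊕0⊕1⊕1⊕1⊕1⊕1⊕0⊕1⊕0⊕0⊕0⊕1⊕1⊕1 = 0
Syndrome (s16...s1) = 00000 → position 0 (no error).
Overall parity (XOR of all 32 bits, including p0): 0⊕0⊕1⊕0⊕1⊕1⊕1⊕0⊕1⊕0⊕1⊕0⊕1⊕1⊕1⊕1⊕0⊕1⊕0⊕1⊕1⊕1⊕1⊕1⊕0⊕1⊕0⊕0⊕0⊕1⊕1⊕1 = 0
Overall=0, syndrome position=0 → no error.

none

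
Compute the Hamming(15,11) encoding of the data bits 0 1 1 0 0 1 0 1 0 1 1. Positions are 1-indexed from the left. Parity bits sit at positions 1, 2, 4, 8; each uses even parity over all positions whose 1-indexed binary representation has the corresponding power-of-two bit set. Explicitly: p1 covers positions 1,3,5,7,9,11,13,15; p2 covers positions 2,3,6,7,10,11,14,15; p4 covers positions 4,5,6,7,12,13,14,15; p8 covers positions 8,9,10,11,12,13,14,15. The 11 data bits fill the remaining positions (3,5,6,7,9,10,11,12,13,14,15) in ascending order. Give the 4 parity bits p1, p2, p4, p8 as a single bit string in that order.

Place data bits at non-power-of-two positions: b3=0, b5=1, b6=1, b7=0, b9=0, b10=1, b11=0, b12=1, b13=0, b14=1, b15=1.
p1 = XOR of data positions {3,5,7,9,11,13,15} = 0⊕1⊕0⊕0⊕0⊕0⊕1 = 0
p2 = XOR of data positions {3,6,7,10,11,14,15} = 0⊕1⊕0⊕1⊕0⊕1⊕1 = 0
p4 = XOR of data positions {5,6,7,12,13,14,15} = 1⊕1⊕0⊕1⊕0⊕1⊕1 = 1
p8 = XOR of data positions {9,10,11,12,13,14,15} = 0⊕1⊕0⊕1⊕0⊕1⊕1 = 0
Parity bits p1,p2,p4,p8 = 0010

0010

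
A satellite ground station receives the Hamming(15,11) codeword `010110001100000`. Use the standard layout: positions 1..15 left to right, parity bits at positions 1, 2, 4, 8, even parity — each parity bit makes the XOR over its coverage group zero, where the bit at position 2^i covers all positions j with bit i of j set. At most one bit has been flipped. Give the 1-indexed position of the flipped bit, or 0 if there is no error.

s1: b1⊕b3⊕b5⊕b7⊕b9⊕b11⊕b13⊕b15 = 0⊕0⊕1⊕0⊕1⊕0⊕0⊕0 = 0
s2: b2⊕b3⊕b6⊕b7⊕b10⊕b11⊕b14⊕b15 = 1⊕0⊕0⊕0⊕1⊕0⊕0⊕0 = 0
s4: b4⊕b5⊕b6⊕b7⊕b12⊕b13⊕b14⊕b15 = 1⊕1⊕0⊕0⊕0⊕0⊕0⊕0 = 0
s8: b8⊕b9⊕b10⊕b11⊕b12⊕b13⊕b14⊕b15 = 0⊕1⊕1⊕0⊕0⊕0⊕0⊕0 = 0
Syndrome (s8...s1) = 0000 → position 0 (no error).

0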